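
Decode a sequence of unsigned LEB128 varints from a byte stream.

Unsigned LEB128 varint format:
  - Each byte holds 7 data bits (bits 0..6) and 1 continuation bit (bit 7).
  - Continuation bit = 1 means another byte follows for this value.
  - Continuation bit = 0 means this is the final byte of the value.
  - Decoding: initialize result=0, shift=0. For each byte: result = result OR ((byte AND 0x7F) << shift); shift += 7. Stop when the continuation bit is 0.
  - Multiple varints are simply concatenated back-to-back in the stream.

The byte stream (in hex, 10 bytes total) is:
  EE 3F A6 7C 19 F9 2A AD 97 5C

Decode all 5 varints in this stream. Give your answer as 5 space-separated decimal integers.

  byte[0]=0xEE cont=1 payload=0x6E=110: acc |= 110<<0 -> acc=110 shift=7
  byte[1]=0x3F cont=0 payload=0x3F=63: acc |= 63<<7 -> acc=8174 shift=14 [end]
Varint 1: bytes[0:2] = EE 3F -> value 8174 (2 byte(s))
  byte[2]=0xA6 cont=1 payload=0x26=38: acc |= 38<<0 -> acc=38 shift=7
  byte[3]=0x7C cont=0 payload=0x7C=124: acc |= 124<<7 -> acc=15910 shift=14 [end]
Varint 2: bytes[2:4] = A6 7C -> value 15910 (2 byte(s))
  byte[4]=0x19 cont=0 payload=0x19=25: acc |= 25<<0 -> acc=25 shift=7 [end]
Varint 3: bytes[4:5] = 19 -> value 25 (1 byte(s))
  byte[5]=0xF9 cont=1 payload=0x79=121: acc |= 121<<0 -> acc=121 shift=7
  byte[6]=0x2A cont=0 payload=0x2A=42: acc |= 42<<7 -> acc=5497 shift=14 [end]
Varint 4: bytes[5:7] = F9 2A -> value 5497 (2 byte(s))
  byte[7]=0xAD cont=1 payload=0x2D=45: acc |= 45<<0 -> acc=45 shift=7
  byte[8]=0x97 cont=1 payload=0x17=23: acc |= 23<<7 -> acc=2989 shift=14
  byte[9]=0x5C cont=0 payload=0x5C=92: acc |= 92<<14 -> acc=1510317 shift=21 [end]
Varint 5: bytes[7:10] = AD 97 5C -> value 1510317 (3 byte(s))

Answer: 8174 15910 25 5497 1510317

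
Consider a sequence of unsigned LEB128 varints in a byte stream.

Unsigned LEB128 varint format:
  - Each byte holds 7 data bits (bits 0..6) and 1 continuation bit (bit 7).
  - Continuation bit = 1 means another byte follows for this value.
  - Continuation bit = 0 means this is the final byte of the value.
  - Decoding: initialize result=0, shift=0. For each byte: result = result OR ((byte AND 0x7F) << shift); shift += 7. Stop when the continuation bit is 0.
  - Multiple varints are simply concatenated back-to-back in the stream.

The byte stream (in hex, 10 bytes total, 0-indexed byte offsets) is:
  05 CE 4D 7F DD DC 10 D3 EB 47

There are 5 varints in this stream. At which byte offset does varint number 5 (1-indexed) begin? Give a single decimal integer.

Answer: 7

Derivation:
  byte[0]=0x05 cont=0 payload=0x05=5: acc |= 5<<0 -> acc=5 shift=7 [end]
Varint 1: bytes[0:1] = 05 -> value 5 (1 byte(s))
  byte[1]=0xCE cont=1 payload=0x4E=78: acc |= 78<<0 -> acc=78 shift=7
  byte[2]=0x4D cont=0 payload=0x4D=77: acc |= 77<<7 -> acc=9934 shift=14 [end]
Varint 2: bytes[1:3] = CE 4D -> value 9934 (2 byte(s))
  byte[3]=0x7F cont=0 payload=0x7F=127: acc |= 127<<0 -> acc=127 shift=7 [end]
Varint 3: bytes[3:4] = 7F -> value 127 (1 byte(s))
  byte[4]=0xDD cont=1 payload=0x5D=93: acc |= 93<<0 -> acc=93 shift=7
  byte[5]=0xDC cont=1 payload=0x5C=92: acc |= 92<<7 -> acc=11869 shift=14
  byte[6]=0x10 cont=0 payload=0x10=16: acc |= 16<<14 -> acc=274013 shift=21 [end]
Varint 4: bytes[4:7] = DD DC 10 -> value 274013 (3 byte(s))
  byte[7]=0xD3 cont=1 payload=0x53=83: acc |= 83<<0 -> acc=83 shift=7
  byte[8]=0xEB cont=1 payload=0x6B=107: acc |= 107<<7 -> acc=13779 shift=14
  byte[9]=0x47 cont=0 payload=0x47=71: acc |= 71<<14 -> acc=1177043 shift=21 [end]
Varint 5: bytes[7:10] = D3 EB 47 -> value 1177043 (3 byte(s))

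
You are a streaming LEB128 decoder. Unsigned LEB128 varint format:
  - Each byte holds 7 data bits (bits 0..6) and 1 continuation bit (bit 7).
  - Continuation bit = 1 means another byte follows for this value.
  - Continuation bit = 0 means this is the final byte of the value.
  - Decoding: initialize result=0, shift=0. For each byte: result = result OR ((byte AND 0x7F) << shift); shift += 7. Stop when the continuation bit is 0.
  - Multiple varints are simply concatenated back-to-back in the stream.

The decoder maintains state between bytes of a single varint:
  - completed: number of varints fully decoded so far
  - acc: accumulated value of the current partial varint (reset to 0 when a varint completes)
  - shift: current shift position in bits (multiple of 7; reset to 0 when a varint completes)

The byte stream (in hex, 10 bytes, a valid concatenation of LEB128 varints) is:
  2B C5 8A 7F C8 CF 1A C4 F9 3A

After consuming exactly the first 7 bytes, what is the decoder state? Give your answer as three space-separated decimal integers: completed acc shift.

Answer: 3 0 0

Derivation:
byte[0]=0x2B cont=0 payload=0x2B: varint #1 complete (value=43); reset -> completed=1 acc=0 shift=0
byte[1]=0xC5 cont=1 payload=0x45: acc |= 69<<0 -> completed=1 acc=69 shift=7
byte[2]=0x8A cont=1 payload=0x0A: acc |= 10<<7 -> completed=1 acc=1349 shift=14
byte[3]=0x7F cont=0 payload=0x7F: varint #2 complete (value=2082117); reset -> completed=2 acc=0 shift=0
byte[4]=0xC8 cont=1 payload=0x48: acc |= 72<<0 -> completed=2 acc=72 shift=7
byte[5]=0xCF cont=1 payload=0x4F: acc |= 79<<7 -> completed=2 acc=10184 shift=14
byte[6]=0x1A cont=0 payload=0x1A: varint #3 complete (value=436168); reset -> completed=3 acc=0 shift=0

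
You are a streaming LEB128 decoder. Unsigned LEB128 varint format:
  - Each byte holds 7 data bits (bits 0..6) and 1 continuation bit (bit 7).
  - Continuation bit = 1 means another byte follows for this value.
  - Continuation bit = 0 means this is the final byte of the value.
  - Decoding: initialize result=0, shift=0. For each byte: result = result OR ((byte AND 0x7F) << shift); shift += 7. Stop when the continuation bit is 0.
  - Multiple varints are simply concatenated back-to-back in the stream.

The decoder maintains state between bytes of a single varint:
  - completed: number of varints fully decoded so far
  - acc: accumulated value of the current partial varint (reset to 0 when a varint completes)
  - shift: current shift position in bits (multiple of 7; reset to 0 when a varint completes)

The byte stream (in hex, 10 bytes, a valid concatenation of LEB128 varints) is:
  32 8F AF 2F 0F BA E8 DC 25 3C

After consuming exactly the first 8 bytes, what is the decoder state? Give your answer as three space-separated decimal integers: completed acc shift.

byte[0]=0x32 cont=0 payload=0x32: varint #1 complete (value=50); reset -> completed=1 acc=0 shift=0
byte[1]=0x8F cont=1 payload=0x0F: acc |= 15<<0 -> completed=1 acc=15 shift=7
byte[2]=0xAF cont=1 payload=0x2F: acc |= 47<<7 -> completed=1 acc=6031 shift=14
byte[3]=0x2F cont=0 payload=0x2F: varint #2 complete (value=776079); reset -> completed=2 acc=0 shift=0
byte[4]=0x0F cont=0 payload=0x0F: varint #3 complete (value=15); reset -> completed=3 acc=0 shift=0
byte[5]=0xBA cont=1 payload=0x3A: acc |= 58<<0 -> completed=3 acc=58 shift=7
byte[6]=0xE8 cont=1 payload=0x68: acc |= 104<<7 -> completed=3 acc=13370 shift=14
byte[7]=0xDC cont=1 payload=0x5C: acc |= 92<<14 -> completed=3 acc=1520698 shift=21

Answer: 3 1520698 21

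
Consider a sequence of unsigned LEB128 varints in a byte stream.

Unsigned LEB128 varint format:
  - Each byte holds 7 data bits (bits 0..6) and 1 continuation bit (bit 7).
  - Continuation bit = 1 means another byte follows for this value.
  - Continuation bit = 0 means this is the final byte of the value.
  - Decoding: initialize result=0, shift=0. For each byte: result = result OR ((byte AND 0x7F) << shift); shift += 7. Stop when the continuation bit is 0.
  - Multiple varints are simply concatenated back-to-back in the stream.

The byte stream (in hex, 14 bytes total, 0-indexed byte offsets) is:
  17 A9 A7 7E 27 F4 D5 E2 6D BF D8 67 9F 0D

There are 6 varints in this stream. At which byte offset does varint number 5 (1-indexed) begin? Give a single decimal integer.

  byte[0]=0x17 cont=0 payload=0x17=23: acc |= 23<<0 -> acc=23 shift=7 [end]
Varint 1: bytes[0:1] = 17 -> value 23 (1 byte(s))
  byte[1]=0xA9 cont=1 payload=0x29=41: acc |= 41<<0 -> acc=41 shift=7
  byte[2]=0xA7 cont=1 payload=0x27=39: acc |= 39<<7 -> acc=5033 shift=14
  byte[3]=0x7E cont=0 payload=0x7E=126: acc |= 126<<14 -> acc=2069417 shift=21 [end]
Varint 2: bytes[1:4] = A9 A7 7E -> value 2069417 (3 byte(s))
  byte[4]=0x27 cont=0 payload=0x27=39: acc |= 39<<0 -> acc=39 shift=7 [end]
Varint 3: bytes[4:5] = 27 -> value 39 (1 byte(s))
  byte[5]=0xF4 cont=1 payload=0x74=116: acc |= 116<<0 -> acc=116 shift=7
  byte[6]=0xD5 cont=1 payload=0x55=85: acc |= 85<<7 -> acc=10996 shift=14
  byte[7]=0xE2 cont=1 payload=0x62=98: acc |= 98<<14 -> acc=1616628 shift=21
  byte[8]=0x6D cont=0 payload=0x6D=109: acc |= 109<<21 -> acc=230206196 shift=28 [end]
Varint 4: bytes[5:9] = F4 D5 E2 6D -> value 230206196 (4 byte(s))
  byte[9]=0xBF cont=1 payload=0x3F=63: acc |= 63<<0 -> acc=63 shift=7
  byte[10]=0xD8 cont=1 payload=0x58=88: acc |= 88<<7 -> acc=11327 shift=14
  byte[11]=0x67 cont=0 payload=0x67=103: acc |= 103<<14 -> acc=1698879 shift=21 [end]
Varint 5: bytes[9:12] = BF D8 67 -> value 1698879 (3 byte(s))
  byte[12]=0x9F cont=1 payload=0x1F=31: acc |= 31<<0 -> acc=31 shift=7
  byte[13]=0x0D cont=0 payload=0x0D=13: acc |= 13<<7 -> acc=1695 shift=14 [end]
Varint 6: bytes[12:14] = 9F 0D -> value 1695 (2 byte(s))

Answer: 9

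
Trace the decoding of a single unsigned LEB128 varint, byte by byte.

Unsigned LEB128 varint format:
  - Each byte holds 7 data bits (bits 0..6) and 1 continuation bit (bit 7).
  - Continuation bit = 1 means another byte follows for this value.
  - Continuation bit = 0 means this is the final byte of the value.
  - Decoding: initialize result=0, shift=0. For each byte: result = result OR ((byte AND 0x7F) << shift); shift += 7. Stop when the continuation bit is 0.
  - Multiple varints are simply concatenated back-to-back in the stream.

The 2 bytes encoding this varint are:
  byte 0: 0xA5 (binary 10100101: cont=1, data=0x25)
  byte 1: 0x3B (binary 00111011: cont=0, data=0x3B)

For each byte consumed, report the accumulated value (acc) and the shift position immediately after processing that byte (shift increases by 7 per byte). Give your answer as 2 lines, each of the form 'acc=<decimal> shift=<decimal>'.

Answer: acc=37 shift=7
acc=7589 shift=14

Derivation:
byte 0=0xA5: payload=0x25=37, contrib = 37<<0 = 37; acc -> 37, shift -> 7
byte 1=0x3B: payload=0x3B=59, contrib = 59<<7 = 7552; acc -> 7589, shift -> 14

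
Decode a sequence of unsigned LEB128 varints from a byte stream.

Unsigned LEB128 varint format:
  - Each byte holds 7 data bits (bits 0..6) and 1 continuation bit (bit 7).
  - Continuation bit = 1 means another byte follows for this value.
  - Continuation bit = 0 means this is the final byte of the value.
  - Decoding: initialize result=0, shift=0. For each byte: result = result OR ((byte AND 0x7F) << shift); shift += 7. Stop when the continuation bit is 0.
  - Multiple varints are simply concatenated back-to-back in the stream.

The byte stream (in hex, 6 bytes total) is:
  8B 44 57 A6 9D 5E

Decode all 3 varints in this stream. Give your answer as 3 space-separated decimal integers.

  byte[0]=0x8B cont=1 payload=0x0B=11: acc |= 11<<0 -> acc=11 shift=7
  byte[1]=0x44 cont=0 payload=0x44=68: acc |= 68<<7 -> acc=8715 shift=14 [end]
Varint 1: bytes[0:2] = 8B 44 -> value 8715 (2 byte(s))
  byte[2]=0x57 cont=0 payload=0x57=87: acc |= 87<<0 -> acc=87 shift=7 [end]
Varint 2: bytes[2:3] = 57 -> value 87 (1 byte(s))
  byte[3]=0xA6 cont=1 payload=0x26=38: acc |= 38<<0 -> acc=38 shift=7
  byte[4]=0x9D cont=1 payload=0x1D=29: acc |= 29<<7 -> acc=3750 shift=14
  byte[5]=0x5E cont=0 payload=0x5E=94: acc |= 94<<14 -> acc=1543846 shift=21 [end]
Varint 3: bytes[3:6] = A6 9D 5E -> value 1543846 (3 byte(s))

Answer: 8715 87 1543846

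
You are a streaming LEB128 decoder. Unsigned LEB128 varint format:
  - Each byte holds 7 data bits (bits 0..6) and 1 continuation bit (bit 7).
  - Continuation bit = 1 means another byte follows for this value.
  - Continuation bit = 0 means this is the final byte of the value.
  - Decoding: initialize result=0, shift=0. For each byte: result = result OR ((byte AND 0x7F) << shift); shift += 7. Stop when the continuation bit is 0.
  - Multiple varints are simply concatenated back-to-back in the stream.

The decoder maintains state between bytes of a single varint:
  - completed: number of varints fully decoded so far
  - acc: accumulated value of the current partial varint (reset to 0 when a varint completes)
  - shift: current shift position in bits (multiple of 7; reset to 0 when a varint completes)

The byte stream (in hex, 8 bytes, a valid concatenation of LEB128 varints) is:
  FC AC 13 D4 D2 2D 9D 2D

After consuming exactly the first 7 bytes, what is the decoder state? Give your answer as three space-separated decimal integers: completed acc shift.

byte[0]=0xFC cont=1 payload=0x7C: acc |= 124<<0 -> completed=0 acc=124 shift=7
byte[1]=0xAC cont=1 payload=0x2C: acc |= 44<<7 -> completed=0 acc=5756 shift=14
byte[2]=0x13 cont=0 payload=0x13: varint #1 complete (value=317052); reset -> completed=1 acc=0 shift=0
byte[3]=0xD4 cont=1 payload=0x54: acc |= 84<<0 -> completed=1 acc=84 shift=7
byte[4]=0xD2 cont=1 payload=0x52: acc |= 82<<7 -> completed=1 acc=10580 shift=14
byte[5]=0x2D cont=0 payload=0x2D: varint #2 complete (value=747860); reset -> completed=2 acc=0 shift=0
byte[6]=0x9D cont=1 payload=0x1D: acc |= 29<<0 -> completed=2 acc=29 shift=7

Answer: 2 29 7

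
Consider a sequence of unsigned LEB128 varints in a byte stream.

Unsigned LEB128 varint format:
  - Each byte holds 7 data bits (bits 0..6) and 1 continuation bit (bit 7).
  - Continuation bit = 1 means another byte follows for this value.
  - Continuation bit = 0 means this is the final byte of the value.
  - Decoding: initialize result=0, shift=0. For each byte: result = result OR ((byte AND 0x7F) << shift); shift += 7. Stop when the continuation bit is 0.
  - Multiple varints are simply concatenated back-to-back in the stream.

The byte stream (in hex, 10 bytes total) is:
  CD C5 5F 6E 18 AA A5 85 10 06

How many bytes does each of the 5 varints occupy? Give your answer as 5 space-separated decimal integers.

  byte[0]=0xCD cont=1 payload=0x4D=77: acc |= 77<<0 -> acc=77 shift=7
  byte[1]=0xC5 cont=1 payload=0x45=69: acc |= 69<<7 -> acc=8909 shift=14
  byte[2]=0x5F cont=0 payload=0x5F=95: acc |= 95<<14 -> acc=1565389 shift=21 [end]
Varint 1: bytes[0:3] = CD C5 5F -> value 1565389 (3 byte(s))
  byte[3]=0x6E cont=0 payload=0x6E=110: acc |= 110<<0 -> acc=110 shift=7 [end]
Varint 2: bytes[3:4] = 6E -> value 110 (1 byte(s))
  byte[4]=0x18 cont=0 payload=0x18=24: acc |= 24<<0 -> acc=24 shift=7 [end]
Varint 3: bytes[4:5] = 18 -> value 24 (1 byte(s))
  byte[5]=0xAA cont=1 payload=0x2A=42: acc |= 42<<0 -> acc=42 shift=7
  byte[6]=0xA5 cont=1 payload=0x25=37: acc |= 37<<7 -> acc=4778 shift=14
  byte[7]=0x85 cont=1 payload=0x05=5: acc |= 5<<14 -> acc=86698 shift=21
  byte[8]=0x10 cont=0 payload=0x10=16: acc |= 16<<21 -> acc=33641130 shift=28 [end]
Varint 4: bytes[5:9] = AA A5 85 10 -> value 33641130 (4 byte(s))
  byte[9]=0x06 cont=0 payload=0x06=6: acc |= 6<<0 -> acc=6 shift=7 [end]
Varint 5: bytes[9:10] = 06 -> value 6 (1 byte(s))

Answer: 3 1 1 4 1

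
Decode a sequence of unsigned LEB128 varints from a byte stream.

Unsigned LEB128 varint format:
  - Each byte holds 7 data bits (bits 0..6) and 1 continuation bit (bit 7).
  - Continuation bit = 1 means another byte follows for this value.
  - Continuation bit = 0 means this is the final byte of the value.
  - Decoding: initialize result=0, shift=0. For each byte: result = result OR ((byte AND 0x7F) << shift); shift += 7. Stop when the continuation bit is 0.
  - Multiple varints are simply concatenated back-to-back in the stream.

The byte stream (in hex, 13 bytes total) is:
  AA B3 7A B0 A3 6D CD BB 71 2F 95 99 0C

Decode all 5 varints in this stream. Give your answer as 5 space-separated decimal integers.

Answer: 2005418 1790384 1859021 47 199829

Derivation:
  byte[0]=0xAA cont=1 payload=0x2A=42: acc |= 42<<0 -> acc=42 shift=7
  byte[1]=0xB3 cont=1 payload=0x33=51: acc |= 51<<7 -> acc=6570 shift=14
  byte[2]=0x7A cont=0 payload=0x7A=122: acc |= 122<<14 -> acc=2005418 shift=21 [end]
Varint 1: bytes[0:3] = AA B3 7A -> value 2005418 (3 byte(s))
  byte[3]=0xB0 cont=1 payload=0x30=48: acc |= 48<<0 -> acc=48 shift=7
  byte[4]=0xA3 cont=1 payload=0x23=35: acc |= 35<<7 -> acc=4528 shift=14
  byte[5]=0x6D cont=0 payload=0x6D=109: acc |= 109<<14 -> acc=1790384 shift=21 [end]
Varint 2: bytes[3:6] = B0 A3 6D -> value 1790384 (3 byte(s))
  byte[6]=0xCD cont=1 payload=0x4D=77: acc |= 77<<0 -> acc=77 shift=7
  byte[7]=0xBB cont=1 payload=0x3B=59: acc |= 59<<7 -> acc=7629 shift=14
  byte[8]=0x71 cont=0 payload=0x71=113: acc |= 113<<14 -> acc=1859021 shift=21 [end]
Varint 3: bytes[6:9] = CD BB 71 -> value 1859021 (3 byte(s))
  byte[9]=0x2F cont=0 payload=0x2F=47: acc |= 47<<0 -> acc=47 shift=7 [end]
Varint 4: bytes[9:10] = 2F -> value 47 (1 byte(s))
  byte[10]=0x95 cont=1 payload=0x15=21: acc |= 21<<0 -> acc=21 shift=7
  byte[11]=0x99 cont=1 payload=0x19=25: acc |= 25<<7 -> acc=3221 shift=14
  byte[12]=0x0C cont=0 payload=0x0C=12: acc |= 12<<14 -> acc=199829 shift=21 [end]
Varint 5: bytes[10:13] = 95 99 0C -> value 199829 (3 byte(s))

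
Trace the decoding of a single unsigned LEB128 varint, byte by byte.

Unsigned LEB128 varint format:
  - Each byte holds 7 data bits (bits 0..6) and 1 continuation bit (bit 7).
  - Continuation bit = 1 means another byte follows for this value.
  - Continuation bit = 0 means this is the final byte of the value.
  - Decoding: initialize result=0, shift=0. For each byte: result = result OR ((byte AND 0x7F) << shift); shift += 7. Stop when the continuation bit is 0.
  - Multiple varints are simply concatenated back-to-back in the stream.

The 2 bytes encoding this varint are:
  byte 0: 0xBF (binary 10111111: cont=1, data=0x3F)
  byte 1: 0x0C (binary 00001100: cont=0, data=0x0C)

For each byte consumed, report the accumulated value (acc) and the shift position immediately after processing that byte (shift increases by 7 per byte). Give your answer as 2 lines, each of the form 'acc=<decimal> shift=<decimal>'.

Answer: acc=63 shift=7
acc=1599 shift=14

Derivation:
byte 0=0xBF: payload=0x3F=63, contrib = 63<<0 = 63; acc -> 63, shift -> 7
byte 1=0x0C: payload=0x0C=12, contrib = 12<<7 = 1536; acc -> 1599, shift -> 14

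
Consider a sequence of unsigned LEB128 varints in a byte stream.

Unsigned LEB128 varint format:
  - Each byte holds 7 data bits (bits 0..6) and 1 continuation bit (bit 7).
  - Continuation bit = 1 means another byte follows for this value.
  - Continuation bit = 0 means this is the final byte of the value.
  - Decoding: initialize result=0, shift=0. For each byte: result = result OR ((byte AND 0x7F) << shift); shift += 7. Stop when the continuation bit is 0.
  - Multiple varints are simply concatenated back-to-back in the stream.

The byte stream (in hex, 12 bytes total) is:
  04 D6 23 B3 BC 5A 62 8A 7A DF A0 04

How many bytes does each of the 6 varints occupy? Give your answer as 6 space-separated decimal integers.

  byte[0]=0x04 cont=0 payload=0x04=4: acc |= 4<<0 -> acc=4 shift=7 [end]
Varint 1: bytes[0:1] = 04 -> value 4 (1 byte(s))
  byte[1]=0xD6 cont=1 payload=0x56=86: acc |= 86<<0 -> acc=86 shift=7
  byte[2]=0x23 cont=0 payload=0x23=35: acc |= 35<<7 -> acc=4566 shift=14 [end]
Varint 2: bytes[1:3] = D6 23 -> value 4566 (2 byte(s))
  byte[3]=0xB3 cont=1 payload=0x33=51: acc |= 51<<0 -> acc=51 shift=7
  byte[4]=0xBC cont=1 payload=0x3C=60: acc |= 60<<7 -> acc=7731 shift=14
  byte[5]=0x5A cont=0 payload=0x5A=90: acc |= 90<<14 -> acc=1482291 shift=21 [end]
Varint 3: bytes[3:6] = B3 BC 5A -> value 1482291 (3 byte(s))
  byte[6]=0x62 cont=0 payload=0x62=98: acc |= 98<<0 -> acc=98 shift=7 [end]
Varint 4: bytes[6:7] = 62 -> value 98 (1 byte(s))
  byte[7]=0x8A cont=1 payload=0x0A=10: acc |= 10<<0 -> acc=10 shift=7
  byte[8]=0x7A cont=0 payload=0x7A=122: acc |= 122<<7 -> acc=15626 shift=14 [end]
Varint 5: bytes[7:9] = 8A 7A -> value 15626 (2 byte(s))
  byte[9]=0xDF cont=1 payload=0x5F=95: acc |= 95<<0 -> acc=95 shift=7
  byte[10]=0xA0 cont=1 payload=0x20=32: acc |= 32<<7 -> acc=4191 shift=14
  byte[11]=0x04 cont=0 payload=0x04=4: acc |= 4<<14 -> acc=69727 shift=21 [end]
Varint 6: bytes[9:12] = DF A0 04 -> value 69727 (3 byte(s))

Answer: 1 2 3 1 2 3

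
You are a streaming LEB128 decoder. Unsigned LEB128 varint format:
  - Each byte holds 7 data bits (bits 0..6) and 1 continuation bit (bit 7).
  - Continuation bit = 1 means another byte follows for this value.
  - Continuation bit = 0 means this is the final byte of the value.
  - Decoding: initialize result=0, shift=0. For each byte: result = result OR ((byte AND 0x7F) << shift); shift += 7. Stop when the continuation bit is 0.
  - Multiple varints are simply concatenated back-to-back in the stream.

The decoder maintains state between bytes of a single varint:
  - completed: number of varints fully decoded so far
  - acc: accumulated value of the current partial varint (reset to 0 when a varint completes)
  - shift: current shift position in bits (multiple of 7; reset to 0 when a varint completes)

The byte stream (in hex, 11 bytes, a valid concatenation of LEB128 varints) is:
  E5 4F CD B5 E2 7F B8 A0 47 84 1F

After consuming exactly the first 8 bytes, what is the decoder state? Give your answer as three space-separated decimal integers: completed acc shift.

byte[0]=0xE5 cont=1 payload=0x65: acc |= 101<<0 -> completed=0 acc=101 shift=7
byte[1]=0x4F cont=0 payload=0x4F: varint #1 complete (value=10213); reset -> completed=1 acc=0 shift=0
byte[2]=0xCD cont=1 payload=0x4D: acc |= 77<<0 -> completed=1 acc=77 shift=7
byte[3]=0xB5 cont=1 payload=0x35: acc |= 53<<7 -> completed=1 acc=6861 shift=14
byte[4]=0xE2 cont=1 payload=0x62: acc |= 98<<14 -> completed=1 acc=1612493 shift=21
byte[5]=0x7F cont=0 payload=0x7F: varint #2 complete (value=267950797); reset -> completed=2 acc=0 shift=0
byte[6]=0xB8 cont=1 payload=0x38: acc |= 56<<0 -> completed=2 acc=56 shift=7
byte[7]=0xA0 cont=1 payload=0x20: acc |= 32<<7 -> completed=2 acc=4152 shift=14

Answer: 2 4152 14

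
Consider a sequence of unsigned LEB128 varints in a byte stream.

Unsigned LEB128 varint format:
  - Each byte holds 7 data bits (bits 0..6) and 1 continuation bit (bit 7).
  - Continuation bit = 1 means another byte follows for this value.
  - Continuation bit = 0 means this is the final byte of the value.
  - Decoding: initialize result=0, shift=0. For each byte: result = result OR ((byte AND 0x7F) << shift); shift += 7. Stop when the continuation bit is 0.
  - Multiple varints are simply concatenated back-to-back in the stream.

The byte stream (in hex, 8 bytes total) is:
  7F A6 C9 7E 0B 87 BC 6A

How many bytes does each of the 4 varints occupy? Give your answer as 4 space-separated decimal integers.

Answer: 1 3 1 3

Derivation:
  byte[0]=0x7F cont=0 payload=0x7F=127: acc |= 127<<0 -> acc=127 shift=7 [end]
Varint 1: bytes[0:1] = 7F -> value 127 (1 byte(s))
  byte[1]=0xA6 cont=1 payload=0x26=38: acc |= 38<<0 -> acc=38 shift=7
  byte[2]=0xC9 cont=1 payload=0x49=73: acc |= 73<<7 -> acc=9382 shift=14
  byte[3]=0x7E cont=0 payload=0x7E=126: acc |= 126<<14 -> acc=2073766 shift=21 [end]
Varint 2: bytes[1:4] = A6 C9 7E -> value 2073766 (3 byte(s))
  byte[4]=0x0B cont=0 payload=0x0B=11: acc |= 11<<0 -> acc=11 shift=7 [end]
Varint 3: bytes[4:5] = 0B -> value 11 (1 byte(s))
  byte[5]=0x87 cont=1 payload=0x07=7: acc |= 7<<0 -> acc=7 shift=7
  byte[6]=0xBC cont=1 payload=0x3C=60: acc |= 60<<7 -> acc=7687 shift=14
  byte[7]=0x6A cont=0 payload=0x6A=106: acc |= 106<<14 -> acc=1744391 shift=21 [end]
Varint 4: bytes[5:8] = 87 BC 6A -> value 1744391 (3 byte(s))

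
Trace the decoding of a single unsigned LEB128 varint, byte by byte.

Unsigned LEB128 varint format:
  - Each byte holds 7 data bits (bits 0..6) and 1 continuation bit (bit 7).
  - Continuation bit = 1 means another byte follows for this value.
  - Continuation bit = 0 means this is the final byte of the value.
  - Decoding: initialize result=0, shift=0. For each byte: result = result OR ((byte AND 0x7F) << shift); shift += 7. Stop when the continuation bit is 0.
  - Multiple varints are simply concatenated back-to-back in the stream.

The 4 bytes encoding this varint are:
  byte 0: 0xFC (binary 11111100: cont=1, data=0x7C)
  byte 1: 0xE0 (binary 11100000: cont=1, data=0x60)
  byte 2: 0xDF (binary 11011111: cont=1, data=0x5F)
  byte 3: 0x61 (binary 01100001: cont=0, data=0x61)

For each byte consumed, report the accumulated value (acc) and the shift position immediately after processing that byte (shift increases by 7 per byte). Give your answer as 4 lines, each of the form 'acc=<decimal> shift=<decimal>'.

byte 0=0xFC: payload=0x7C=124, contrib = 124<<0 = 124; acc -> 124, shift -> 7
byte 1=0xE0: payload=0x60=96, contrib = 96<<7 = 12288; acc -> 12412, shift -> 14
byte 2=0xDF: payload=0x5F=95, contrib = 95<<14 = 1556480; acc -> 1568892, shift -> 21
byte 3=0x61: payload=0x61=97, contrib = 97<<21 = 203423744; acc -> 204992636, shift -> 28

Answer: acc=124 shift=7
acc=12412 shift=14
acc=1568892 shift=21
acc=204992636 shift=28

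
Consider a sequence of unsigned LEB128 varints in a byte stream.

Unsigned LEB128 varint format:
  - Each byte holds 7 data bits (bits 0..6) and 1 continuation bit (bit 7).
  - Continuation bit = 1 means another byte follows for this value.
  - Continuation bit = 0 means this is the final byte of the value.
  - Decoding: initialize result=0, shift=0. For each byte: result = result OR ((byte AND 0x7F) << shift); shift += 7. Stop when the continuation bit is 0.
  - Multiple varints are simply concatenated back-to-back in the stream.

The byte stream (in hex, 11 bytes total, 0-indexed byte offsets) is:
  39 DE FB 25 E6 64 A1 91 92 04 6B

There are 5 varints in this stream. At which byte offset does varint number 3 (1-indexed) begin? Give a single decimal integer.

Answer: 4

Derivation:
  byte[0]=0x39 cont=0 payload=0x39=57: acc |= 57<<0 -> acc=57 shift=7 [end]
Varint 1: bytes[0:1] = 39 -> value 57 (1 byte(s))
  byte[1]=0xDE cont=1 payload=0x5E=94: acc |= 94<<0 -> acc=94 shift=7
  byte[2]=0xFB cont=1 payload=0x7B=123: acc |= 123<<7 -> acc=15838 shift=14
  byte[3]=0x25 cont=0 payload=0x25=37: acc |= 37<<14 -> acc=622046 shift=21 [end]
Varint 2: bytes[1:4] = DE FB 25 -> value 622046 (3 byte(s))
  byte[4]=0xE6 cont=1 payload=0x66=102: acc |= 102<<0 -> acc=102 shift=7
  byte[5]=0x64 cont=0 payload=0x64=100: acc |= 100<<7 -> acc=12902 shift=14 [end]
Varint 3: bytes[4:6] = E6 64 -> value 12902 (2 byte(s))
  byte[6]=0xA1 cont=1 payload=0x21=33: acc |= 33<<0 -> acc=33 shift=7
  byte[7]=0x91 cont=1 payload=0x11=17: acc |= 17<<7 -> acc=2209 shift=14
  byte[8]=0x92 cont=1 payload=0x12=18: acc |= 18<<14 -> acc=297121 shift=21
  byte[9]=0x04 cont=0 payload=0x04=4: acc |= 4<<21 -> acc=8685729 shift=28 [end]
Varint 4: bytes[6:10] = A1 91 92 04 -> value 8685729 (4 byte(s))
  byte[10]=0x6B cont=0 payload=0x6B=107: acc |= 107<<0 -> acc=107 shift=7 [end]
Varint 5: bytes[10:11] = 6B -> value 107 (1 byte(s))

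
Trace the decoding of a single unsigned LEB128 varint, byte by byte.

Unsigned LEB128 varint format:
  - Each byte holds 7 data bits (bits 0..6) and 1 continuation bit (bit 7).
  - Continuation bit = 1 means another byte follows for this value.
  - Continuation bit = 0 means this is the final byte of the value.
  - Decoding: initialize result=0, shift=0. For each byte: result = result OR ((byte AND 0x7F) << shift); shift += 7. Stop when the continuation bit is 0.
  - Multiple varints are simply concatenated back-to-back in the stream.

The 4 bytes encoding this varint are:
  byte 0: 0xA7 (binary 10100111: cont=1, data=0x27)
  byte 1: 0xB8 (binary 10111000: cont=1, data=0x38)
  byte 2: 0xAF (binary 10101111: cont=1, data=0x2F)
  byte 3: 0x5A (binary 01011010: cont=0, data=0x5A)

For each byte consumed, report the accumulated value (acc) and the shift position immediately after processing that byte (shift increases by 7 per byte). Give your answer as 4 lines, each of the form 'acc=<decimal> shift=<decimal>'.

Answer: acc=39 shift=7
acc=7207 shift=14
acc=777255 shift=21
acc=189520935 shift=28

Derivation:
byte 0=0xA7: payload=0x27=39, contrib = 39<<0 = 39; acc -> 39, shift -> 7
byte 1=0xB8: payload=0x38=56, contrib = 56<<7 = 7168; acc -> 7207, shift -> 14
byte 2=0xAF: payload=0x2F=47, contrib = 47<<14 = 770048; acc -> 777255, shift -> 21
byte 3=0x5A: payload=0x5A=90, contrib = 90<<21 = 188743680; acc -> 189520935, shift -> 28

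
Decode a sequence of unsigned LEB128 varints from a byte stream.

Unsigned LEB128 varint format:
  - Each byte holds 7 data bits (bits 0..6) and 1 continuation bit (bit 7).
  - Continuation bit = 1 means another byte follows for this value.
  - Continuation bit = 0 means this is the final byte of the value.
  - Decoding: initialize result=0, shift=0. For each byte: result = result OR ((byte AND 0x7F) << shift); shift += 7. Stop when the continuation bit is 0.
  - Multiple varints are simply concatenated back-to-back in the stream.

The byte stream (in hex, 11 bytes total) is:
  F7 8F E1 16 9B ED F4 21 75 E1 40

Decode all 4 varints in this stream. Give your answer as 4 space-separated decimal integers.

  byte[0]=0xF7 cont=1 payload=0x77=119: acc |= 119<<0 -> acc=119 shift=7
  byte[1]=0x8F cont=1 payload=0x0F=15: acc |= 15<<7 -> acc=2039 shift=14
  byte[2]=0xE1 cont=1 payload=0x61=97: acc |= 97<<14 -> acc=1591287 shift=21
  byte[3]=0x16 cont=0 payload=0x16=22: acc |= 22<<21 -> acc=47728631 shift=28 [end]
Varint 1: bytes[0:4] = F7 8F E1 16 -> value 47728631 (4 byte(s))
  byte[4]=0x9B cont=1 payload=0x1B=27: acc |= 27<<0 -> acc=27 shift=7
  byte[5]=0xED cont=1 payload=0x6D=109: acc |= 109<<7 -> acc=13979 shift=14
  byte[6]=0xF4 cont=1 payload=0x74=116: acc |= 116<<14 -> acc=1914523 shift=21
  byte[7]=0x21 cont=0 payload=0x21=33: acc |= 33<<21 -> acc=71120539 shift=28 [end]
Varint 2: bytes[4:8] = 9B ED F4 21 -> value 71120539 (4 byte(s))
  byte[8]=0x75 cont=0 payload=0x75=117: acc |= 117<<0 -> acc=117 shift=7 [end]
Varint 3: bytes[8:9] = 75 -> value 117 (1 byte(s))
  byte[9]=0xE1 cont=1 payload=0x61=97: acc |= 97<<0 -> acc=97 shift=7
  byte[10]=0x40 cont=0 payload=0x40=64: acc |= 64<<7 -> acc=8289 shift=14 [end]
Varint 4: bytes[9:11] = E1 40 -> value 8289 (2 byte(s))

Answer: 47728631 71120539 117 8289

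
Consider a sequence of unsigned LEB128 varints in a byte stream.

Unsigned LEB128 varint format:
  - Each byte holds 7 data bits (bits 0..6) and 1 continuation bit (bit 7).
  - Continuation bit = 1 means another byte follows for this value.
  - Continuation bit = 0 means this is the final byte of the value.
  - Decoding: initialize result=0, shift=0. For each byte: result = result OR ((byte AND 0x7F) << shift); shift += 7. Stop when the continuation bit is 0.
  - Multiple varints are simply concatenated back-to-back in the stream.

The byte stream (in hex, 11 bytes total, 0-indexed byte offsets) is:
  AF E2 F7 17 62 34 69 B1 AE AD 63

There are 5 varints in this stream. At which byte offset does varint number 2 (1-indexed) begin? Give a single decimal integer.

Answer: 4

Derivation:
  byte[0]=0xAF cont=1 payload=0x2F=47: acc |= 47<<0 -> acc=47 shift=7
  byte[1]=0xE2 cont=1 payload=0x62=98: acc |= 98<<7 -> acc=12591 shift=14
  byte[2]=0xF7 cont=1 payload=0x77=119: acc |= 119<<14 -> acc=1962287 shift=21
  byte[3]=0x17 cont=0 payload=0x17=23: acc |= 23<<21 -> acc=50196783 shift=28 [end]
Varint 1: bytes[0:4] = AF E2 F7 17 -> value 50196783 (4 byte(s))
  byte[4]=0x62 cont=0 payload=0x62=98: acc |= 98<<0 -> acc=98 shift=7 [end]
Varint 2: bytes[4:5] = 62 -> value 98 (1 byte(s))
  byte[5]=0x34 cont=0 payload=0x34=52: acc |= 52<<0 -> acc=52 shift=7 [end]
Varint 3: bytes[5:6] = 34 -> value 52 (1 byte(s))
  byte[6]=0x69 cont=0 payload=0x69=105: acc |= 105<<0 -> acc=105 shift=7 [end]
Varint 4: bytes[6:7] = 69 -> value 105 (1 byte(s))
  byte[7]=0xB1 cont=1 payload=0x31=49: acc |= 49<<0 -> acc=49 shift=7
  byte[8]=0xAE cont=1 payload=0x2E=46: acc |= 46<<7 -> acc=5937 shift=14
  byte[9]=0xAD cont=1 payload=0x2D=45: acc |= 45<<14 -> acc=743217 shift=21
  byte[10]=0x63 cont=0 payload=0x63=99: acc |= 99<<21 -> acc=208361265 shift=28 [end]
Varint 5: bytes[7:11] = B1 AE AD 63 -> value 208361265 (4 byte(s))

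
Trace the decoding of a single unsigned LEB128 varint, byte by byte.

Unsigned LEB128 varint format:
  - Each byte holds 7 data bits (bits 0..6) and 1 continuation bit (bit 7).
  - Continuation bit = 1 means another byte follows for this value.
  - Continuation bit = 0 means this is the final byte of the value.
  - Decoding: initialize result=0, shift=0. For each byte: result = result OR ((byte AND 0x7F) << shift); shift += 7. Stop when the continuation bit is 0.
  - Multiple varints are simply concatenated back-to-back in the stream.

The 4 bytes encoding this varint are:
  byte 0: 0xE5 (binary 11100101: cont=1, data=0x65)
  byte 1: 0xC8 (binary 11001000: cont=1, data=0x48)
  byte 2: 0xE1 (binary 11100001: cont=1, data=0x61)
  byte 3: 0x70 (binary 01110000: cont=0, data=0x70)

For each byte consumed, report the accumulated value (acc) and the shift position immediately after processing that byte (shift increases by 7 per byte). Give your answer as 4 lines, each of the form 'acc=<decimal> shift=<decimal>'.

byte 0=0xE5: payload=0x65=101, contrib = 101<<0 = 101; acc -> 101, shift -> 7
byte 1=0xC8: payload=0x48=72, contrib = 72<<7 = 9216; acc -> 9317, shift -> 14
byte 2=0xE1: payload=0x61=97, contrib = 97<<14 = 1589248; acc -> 1598565, shift -> 21
byte 3=0x70: payload=0x70=112, contrib = 112<<21 = 234881024; acc -> 236479589, shift -> 28

Answer: acc=101 shift=7
acc=9317 shift=14
acc=1598565 shift=21
acc=236479589 shift=28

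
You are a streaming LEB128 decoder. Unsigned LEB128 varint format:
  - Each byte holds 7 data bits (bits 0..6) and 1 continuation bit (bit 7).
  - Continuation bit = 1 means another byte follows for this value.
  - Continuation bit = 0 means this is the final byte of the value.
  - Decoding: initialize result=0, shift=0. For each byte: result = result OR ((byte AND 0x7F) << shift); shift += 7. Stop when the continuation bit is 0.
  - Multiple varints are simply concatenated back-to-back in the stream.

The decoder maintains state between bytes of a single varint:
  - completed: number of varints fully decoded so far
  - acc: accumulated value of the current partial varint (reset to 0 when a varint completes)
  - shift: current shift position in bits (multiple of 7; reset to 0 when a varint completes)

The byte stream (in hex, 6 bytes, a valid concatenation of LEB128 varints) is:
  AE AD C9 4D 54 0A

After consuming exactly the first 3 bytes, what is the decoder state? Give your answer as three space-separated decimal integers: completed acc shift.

byte[0]=0xAE cont=1 payload=0x2E: acc |= 46<<0 -> completed=0 acc=46 shift=7
byte[1]=0xAD cont=1 payload=0x2D: acc |= 45<<7 -> completed=0 acc=5806 shift=14
byte[2]=0xC9 cont=1 payload=0x49: acc |= 73<<14 -> completed=0 acc=1201838 shift=21

Answer: 0 1201838 21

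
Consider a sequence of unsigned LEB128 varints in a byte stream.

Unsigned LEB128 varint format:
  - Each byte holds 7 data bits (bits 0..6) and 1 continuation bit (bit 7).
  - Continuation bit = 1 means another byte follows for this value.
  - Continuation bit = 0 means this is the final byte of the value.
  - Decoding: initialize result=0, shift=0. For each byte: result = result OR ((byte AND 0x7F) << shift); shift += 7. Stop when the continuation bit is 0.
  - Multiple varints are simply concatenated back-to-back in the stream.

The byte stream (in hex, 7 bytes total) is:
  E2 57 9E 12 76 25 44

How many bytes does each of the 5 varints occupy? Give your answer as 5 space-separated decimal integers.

Answer: 2 2 1 1 1

Derivation:
  byte[0]=0xE2 cont=1 payload=0x62=98: acc |= 98<<0 -> acc=98 shift=7
  byte[1]=0x57 cont=0 payload=0x57=87: acc |= 87<<7 -> acc=11234 shift=14 [end]
Varint 1: bytes[0:2] = E2 57 -> value 11234 (2 byte(s))
  byte[2]=0x9E cont=1 payload=0x1E=30: acc |= 30<<0 -> acc=30 shift=7
  byte[3]=0x12 cont=0 payload=0x12=18: acc |= 18<<7 -> acc=2334 shift=14 [end]
Varint 2: bytes[2:4] = 9E 12 -> value 2334 (2 byte(s))
  byte[4]=0x76 cont=0 payload=0x76=118: acc |= 118<<0 -> acc=118 shift=7 [end]
Varint 3: bytes[4:5] = 76 -> value 118 (1 byte(s))
  byte[5]=0x25 cont=0 payload=0x25=37: acc |= 37<<0 -> acc=37 shift=7 [end]
Varint 4: bytes[5:6] = 25 -> value 37 (1 byte(s))
  byte[6]=0x44 cont=0 payload=0x44=68: acc |= 68<<0 -> acc=68 shift=7 [end]
Varint 5: bytes[6:7] = 44 -> value 68 (1 byte(s))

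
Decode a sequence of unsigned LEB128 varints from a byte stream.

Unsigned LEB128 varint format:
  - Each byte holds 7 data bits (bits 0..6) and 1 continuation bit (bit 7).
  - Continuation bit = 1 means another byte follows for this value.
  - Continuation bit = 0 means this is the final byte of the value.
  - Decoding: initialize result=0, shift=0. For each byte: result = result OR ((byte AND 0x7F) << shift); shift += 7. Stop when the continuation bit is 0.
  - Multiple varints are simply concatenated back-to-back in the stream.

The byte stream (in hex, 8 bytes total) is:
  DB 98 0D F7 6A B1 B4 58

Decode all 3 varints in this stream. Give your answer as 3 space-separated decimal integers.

  byte[0]=0xDB cont=1 payload=0x5B=91: acc |= 91<<0 -> acc=91 shift=7
  byte[1]=0x98 cont=1 payload=0x18=24: acc |= 24<<7 -> acc=3163 shift=14
  byte[2]=0x0D cont=0 payload=0x0D=13: acc |= 13<<14 -> acc=216155 shift=21 [end]
Varint 1: bytes[0:3] = DB 98 0D -> value 216155 (3 byte(s))
  byte[3]=0xF7 cont=1 payload=0x77=119: acc |= 119<<0 -> acc=119 shift=7
  byte[4]=0x6A cont=0 payload=0x6A=106: acc |= 106<<7 -> acc=13687 shift=14 [end]
Varint 2: bytes[3:5] = F7 6A -> value 13687 (2 byte(s))
  byte[5]=0xB1 cont=1 payload=0x31=49: acc |= 49<<0 -> acc=49 shift=7
  byte[6]=0xB4 cont=1 payload=0x34=52: acc |= 52<<7 -> acc=6705 shift=14
  byte[7]=0x58 cont=0 payload=0x58=88: acc |= 88<<14 -> acc=1448497 shift=21 [end]
Varint 3: bytes[5:8] = B1 B4 58 -> value 1448497 (3 byte(s))

Answer: 216155 13687 1448497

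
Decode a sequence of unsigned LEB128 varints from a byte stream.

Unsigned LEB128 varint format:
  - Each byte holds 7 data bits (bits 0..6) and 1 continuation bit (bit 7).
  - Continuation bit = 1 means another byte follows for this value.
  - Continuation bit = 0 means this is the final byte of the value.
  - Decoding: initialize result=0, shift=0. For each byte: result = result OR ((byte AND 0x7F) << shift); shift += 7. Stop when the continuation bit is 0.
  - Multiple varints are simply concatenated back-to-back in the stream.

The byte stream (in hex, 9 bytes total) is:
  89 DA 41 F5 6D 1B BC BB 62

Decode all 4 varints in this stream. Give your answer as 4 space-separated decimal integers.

Answer: 1076489 14069 27 1613244

Derivation:
  byte[0]=0x89 cont=1 payload=0x09=9: acc |= 9<<0 -> acc=9 shift=7
  byte[1]=0xDA cont=1 payload=0x5A=90: acc |= 90<<7 -> acc=11529 shift=14
  byte[2]=0x41 cont=0 payload=0x41=65: acc |= 65<<14 -> acc=1076489 shift=21 [end]
Varint 1: bytes[0:3] = 89 DA 41 -> value 1076489 (3 byte(s))
  byte[3]=0xF5 cont=1 payload=0x75=117: acc |= 117<<0 -> acc=117 shift=7
  byte[4]=0x6D cont=0 payload=0x6D=109: acc |= 109<<7 -> acc=14069 shift=14 [end]
Varint 2: bytes[3:5] = F5 6D -> value 14069 (2 byte(s))
  byte[5]=0x1B cont=0 payload=0x1B=27: acc |= 27<<0 -> acc=27 shift=7 [end]
Varint 3: bytes[5:6] = 1B -> value 27 (1 byte(s))
  byte[6]=0xBC cont=1 payload=0x3C=60: acc |= 60<<0 -> acc=60 shift=7
  byte[7]=0xBB cont=1 payload=0x3B=59: acc |= 59<<7 -> acc=7612 shift=14
  byte[8]=0x62 cont=0 payload=0x62=98: acc |= 98<<14 -> acc=1613244 shift=21 [end]
Varint 4: bytes[6:9] = BC BB 62 -> value 1613244 (3 byte(s))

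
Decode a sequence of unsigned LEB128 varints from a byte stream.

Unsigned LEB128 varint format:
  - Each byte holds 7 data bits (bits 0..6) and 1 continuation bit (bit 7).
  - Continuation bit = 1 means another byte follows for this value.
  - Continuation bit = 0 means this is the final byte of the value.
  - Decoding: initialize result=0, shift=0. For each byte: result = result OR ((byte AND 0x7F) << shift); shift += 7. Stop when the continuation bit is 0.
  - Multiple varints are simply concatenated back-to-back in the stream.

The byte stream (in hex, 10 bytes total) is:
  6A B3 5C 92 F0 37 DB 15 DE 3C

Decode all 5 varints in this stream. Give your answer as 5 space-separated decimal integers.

Answer: 106 11827 915474 2779 7774

Derivation:
  byte[0]=0x6A cont=0 payload=0x6A=106: acc |= 106<<0 -> acc=106 shift=7 [end]
Varint 1: bytes[0:1] = 6A -> value 106 (1 byte(s))
  byte[1]=0xB3 cont=1 payload=0x33=51: acc |= 51<<0 -> acc=51 shift=7
  byte[2]=0x5C cont=0 payload=0x5C=92: acc |= 92<<7 -> acc=11827 shift=14 [end]
Varint 2: bytes[1:3] = B3 5C -> value 11827 (2 byte(s))
  byte[3]=0x92 cont=1 payload=0x12=18: acc |= 18<<0 -> acc=18 shift=7
  byte[4]=0xF0 cont=1 payload=0x70=112: acc |= 112<<7 -> acc=14354 shift=14
  byte[5]=0x37 cont=0 payload=0x37=55: acc |= 55<<14 -> acc=915474 shift=21 [end]
Varint 3: bytes[3:6] = 92 F0 37 -> value 915474 (3 byte(s))
  byte[6]=0xDB cont=1 payload=0x5B=91: acc |= 91<<0 -> acc=91 shift=7
  byte[7]=0x15 cont=0 payload=0x15=21: acc |= 21<<7 -> acc=2779 shift=14 [end]
Varint 4: bytes[6:8] = DB 15 -> value 2779 (2 byte(s))
  byte[8]=0xDE cont=1 payload=0x5E=94: acc |= 94<<0 -> acc=94 shift=7
  byte[9]=0x3C cont=0 payload=0x3C=60: acc |= 60<<7 -> acc=7774 shift=14 [end]
Varint 5: bytes[8:10] = DE 3C -> value 7774 (2 byte(s))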